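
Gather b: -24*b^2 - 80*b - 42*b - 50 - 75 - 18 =-24*b^2 - 122*b - 143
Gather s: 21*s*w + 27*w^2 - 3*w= 21*s*w + 27*w^2 - 3*w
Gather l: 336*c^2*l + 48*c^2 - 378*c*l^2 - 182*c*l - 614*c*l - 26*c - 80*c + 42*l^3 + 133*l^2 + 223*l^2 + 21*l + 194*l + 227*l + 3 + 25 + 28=48*c^2 - 106*c + 42*l^3 + l^2*(356 - 378*c) + l*(336*c^2 - 796*c + 442) + 56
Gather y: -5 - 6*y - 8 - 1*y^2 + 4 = -y^2 - 6*y - 9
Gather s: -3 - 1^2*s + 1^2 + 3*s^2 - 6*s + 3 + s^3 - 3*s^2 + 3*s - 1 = s^3 - 4*s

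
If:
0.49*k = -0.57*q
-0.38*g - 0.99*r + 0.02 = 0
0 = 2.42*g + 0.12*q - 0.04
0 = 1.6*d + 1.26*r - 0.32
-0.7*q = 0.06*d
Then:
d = 0.19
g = 0.02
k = 0.02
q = -0.02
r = 0.01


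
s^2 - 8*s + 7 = (s - 7)*(s - 1)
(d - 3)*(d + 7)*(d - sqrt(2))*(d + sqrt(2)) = d^4 + 4*d^3 - 23*d^2 - 8*d + 42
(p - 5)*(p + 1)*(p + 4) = p^3 - 21*p - 20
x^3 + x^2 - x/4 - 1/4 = (x - 1/2)*(x + 1/2)*(x + 1)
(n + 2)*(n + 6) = n^2 + 8*n + 12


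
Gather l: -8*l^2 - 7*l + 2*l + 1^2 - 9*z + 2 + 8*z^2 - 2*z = -8*l^2 - 5*l + 8*z^2 - 11*z + 3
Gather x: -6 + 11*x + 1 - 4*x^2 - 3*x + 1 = -4*x^2 + 8*x - 4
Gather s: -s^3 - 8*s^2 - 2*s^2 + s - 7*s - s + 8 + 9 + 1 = -s^3 - 10*s^2 - 7*s + 18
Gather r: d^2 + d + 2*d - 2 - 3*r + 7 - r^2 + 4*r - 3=d^2 + 3*d - r^2 + r + 2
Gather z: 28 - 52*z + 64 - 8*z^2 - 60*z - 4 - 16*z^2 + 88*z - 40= -24*z^2 - 24*z + 48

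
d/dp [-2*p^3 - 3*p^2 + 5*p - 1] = -6*p^2 - 6*p + 5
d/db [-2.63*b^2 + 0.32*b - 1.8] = 0.32 - 5.26*b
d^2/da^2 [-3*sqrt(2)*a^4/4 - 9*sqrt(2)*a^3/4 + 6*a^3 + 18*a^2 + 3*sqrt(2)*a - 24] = -9*sqrt(2)*a^2 - 27*sqrt(2)*a/2 + 36*a + 36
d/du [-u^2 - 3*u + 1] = -2*u - 3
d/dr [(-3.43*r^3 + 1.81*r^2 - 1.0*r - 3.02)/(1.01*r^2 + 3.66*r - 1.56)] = (-3.4643*r^4 - 25.1076*r^3 + 23.687*r^2 + 0.453199999999999*r + 12.6132)/(1.0201*r^4 + 7.3932*r^3 + 10.2444*r^2 - 11.4192*r + 2.4336)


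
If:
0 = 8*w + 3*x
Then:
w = -3*x/8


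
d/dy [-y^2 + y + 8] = 1 - 2*y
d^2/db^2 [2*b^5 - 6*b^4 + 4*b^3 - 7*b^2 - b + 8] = 40*b^3 - 72*b^2 + 24*b - 14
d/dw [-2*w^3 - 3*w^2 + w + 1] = -6*w^2 - 6*w + 1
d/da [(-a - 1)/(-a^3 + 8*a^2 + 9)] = (a^3 - 8*a^2 - a*(a + 1)*(3*a - 16) - 9)/(-a^3 + 8*a^2 + 9)^2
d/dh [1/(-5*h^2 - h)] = (10*h + 1)/(h^2*(5*h + 1)^2)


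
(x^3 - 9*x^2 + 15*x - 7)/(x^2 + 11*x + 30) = (x^3 - 9*x^2 + 15*x - 7)/(x^2 + 11*x + 30)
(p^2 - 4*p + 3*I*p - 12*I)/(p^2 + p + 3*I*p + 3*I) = (p - 4)/(p + 1)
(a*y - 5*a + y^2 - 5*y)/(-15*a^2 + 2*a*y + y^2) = (a*y - 5*a + y^2 - 5*y)/(-15*a^2 + 2*a*y + y^2)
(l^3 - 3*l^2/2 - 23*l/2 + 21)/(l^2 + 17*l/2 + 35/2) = (l^2 - 5*l + 6)/(l + 5)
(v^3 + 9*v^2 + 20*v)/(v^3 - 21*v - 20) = v*(v + 5)/(v^2 - 4*v - 5)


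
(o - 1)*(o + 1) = o^2 - 1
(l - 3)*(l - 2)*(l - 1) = l^3 - 6*l^2 + 11*l - 6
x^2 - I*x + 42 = (x - 7*I)*(x + 6*I)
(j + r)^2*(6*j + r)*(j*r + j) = 6*j^4*r + 6*j^4 + 13*j^3*r^2 + 13*j^3*r + 8*j^2*r^3 + 8*j^2*r^2 + j*r^4 + j*r^3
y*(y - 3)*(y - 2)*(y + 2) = y^4 - 3*y^3 - 4*y^2 + 12*y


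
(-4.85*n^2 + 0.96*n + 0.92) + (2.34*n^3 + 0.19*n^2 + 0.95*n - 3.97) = 2.34*n^3 - 4.66*n^2 + 1.91*n - 3.05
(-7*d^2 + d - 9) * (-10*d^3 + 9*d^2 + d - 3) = 70*d^5 - 73*d^4 + 92*d^3 - 59*d^2 - 12*d + 27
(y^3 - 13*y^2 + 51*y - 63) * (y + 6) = y^4 - 7*y^3 - 27*y^2 + 243*y - 378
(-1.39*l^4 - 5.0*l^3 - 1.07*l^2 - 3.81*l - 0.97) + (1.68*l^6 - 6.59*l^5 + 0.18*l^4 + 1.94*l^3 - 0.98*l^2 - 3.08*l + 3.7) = 1.68*l^6 - 6.59*l^5 - 1.21*l^4 - 3.06*l^3 - 2.05*l^2 - 6.89*l + 2.73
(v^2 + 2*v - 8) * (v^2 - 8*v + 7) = v^4 - 6*v^3 - 17*v^2 + 78*v - 56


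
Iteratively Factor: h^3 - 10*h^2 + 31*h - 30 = (h - 2)*(h^2 - 8*h + 15) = (h - 5)*(h - 2)*(h - 3)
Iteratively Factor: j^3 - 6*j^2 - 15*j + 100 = (j + 4)*(j^2 - 10*j + 25) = (j - 5)*(j + 4)*(j - 5)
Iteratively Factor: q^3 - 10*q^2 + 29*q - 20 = (q - 5)*(q^2 - 5*q + 4) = (q - 5)*(q - 4)*(q - 1)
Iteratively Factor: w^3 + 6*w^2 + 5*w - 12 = (w + 4)*(w^2 + 2*w - 3) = (w + 3)*(w + 4)*(w - 1)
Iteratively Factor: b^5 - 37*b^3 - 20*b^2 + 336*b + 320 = (b - 5)*(b^4 + 5*b^3 - 12*b^2 - 80*b - 64) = (b - 5)*(b + 4)*(b^3 + b^2 - 16*b - 16) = (b - 5)*(b + 1)*(b + 4)*(b^2 - 16) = (b - 5)*(b + 1)*(b + 4)^2*(b - 4)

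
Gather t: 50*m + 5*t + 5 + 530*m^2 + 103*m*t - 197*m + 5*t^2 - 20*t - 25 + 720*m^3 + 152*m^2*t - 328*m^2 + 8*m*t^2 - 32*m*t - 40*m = 720*m^3 + 202*m^2 - 187*m + t^2*(8*m + 5) + t*(152*m^2 + 71*m - 15) - 20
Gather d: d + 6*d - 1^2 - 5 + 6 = 7*d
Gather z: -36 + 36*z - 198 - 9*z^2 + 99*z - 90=-9*z^2 + 135*z - 324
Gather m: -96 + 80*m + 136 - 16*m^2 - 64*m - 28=-16*m^2 + 16*m + 12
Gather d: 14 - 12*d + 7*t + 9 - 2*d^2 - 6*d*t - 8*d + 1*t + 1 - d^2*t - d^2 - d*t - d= d^2*(-t - 3) + d*(-7*t - 21) + 8*t + 24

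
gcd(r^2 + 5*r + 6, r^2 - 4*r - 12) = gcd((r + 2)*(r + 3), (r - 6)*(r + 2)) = r + 2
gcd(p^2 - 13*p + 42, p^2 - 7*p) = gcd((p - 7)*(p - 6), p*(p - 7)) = p - 7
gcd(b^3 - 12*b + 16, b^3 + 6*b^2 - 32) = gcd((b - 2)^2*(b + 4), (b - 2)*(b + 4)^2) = b^2 + 2*b - 8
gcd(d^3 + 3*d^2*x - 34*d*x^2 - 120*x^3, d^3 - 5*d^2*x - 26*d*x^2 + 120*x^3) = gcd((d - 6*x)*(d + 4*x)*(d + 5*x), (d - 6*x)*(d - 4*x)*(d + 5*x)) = -d^2 + d*x + 30*x^2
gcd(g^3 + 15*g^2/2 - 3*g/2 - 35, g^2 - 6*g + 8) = g - 2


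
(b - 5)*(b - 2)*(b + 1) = b^3 - 6*b^2 + 3*b + 10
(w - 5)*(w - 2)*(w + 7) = w^3 - 39*w + 70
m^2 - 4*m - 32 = (m - 8)*(m + 4)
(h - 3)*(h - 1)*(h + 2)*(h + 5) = h^4 + 3*h^3 - 15*h^2 - 19*h + 30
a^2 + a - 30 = (a - 5)*(a + 6)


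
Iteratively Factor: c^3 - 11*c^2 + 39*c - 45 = (c - 3)*(c^2 - 8*c + 15) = (c - 5)*(c - 3)*(c - 3)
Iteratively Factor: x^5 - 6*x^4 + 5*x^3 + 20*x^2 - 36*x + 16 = (x - 1)*(x^4 - 5*x^3 + 20*x - 16) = (x - 2)*(x - 1)*(x^3 - 3*x^2 - 6*x + 8) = (x - 4)*(x - 2)*(x - 1)*(x^2 + x - 2) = (x - 4)*(x - 2)*(x - 1)*(x + 2)*(x - 1)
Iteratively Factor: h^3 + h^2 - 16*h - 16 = (h + 1)*(h^2 - 16) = (h - 4)*(h + 1)*(h + 4)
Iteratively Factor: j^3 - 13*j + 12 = (j - 3)*(j^2 + 3*j - 4) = (j - 3)*(j + 4)*(j - 1)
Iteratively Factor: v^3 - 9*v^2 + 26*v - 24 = (v - 3)*(v^2 - 6*v + 8) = (v - 3)*(v - 2)*(v - 4)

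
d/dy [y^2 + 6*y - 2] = 2*y + 6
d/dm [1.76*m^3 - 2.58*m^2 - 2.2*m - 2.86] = 5.28*m^2 - 5.16*m - 2.2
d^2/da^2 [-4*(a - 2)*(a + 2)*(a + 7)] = -24*a - 56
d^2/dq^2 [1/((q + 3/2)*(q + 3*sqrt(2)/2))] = 32*((2*q + 3)^2 + (2*q + 3)*(2*q + 3*sqrt(2)) + (2*q + 3*sqrt(2))^2)/((2*q + 3)^3*(2*q + 3*sqrt(2))^3)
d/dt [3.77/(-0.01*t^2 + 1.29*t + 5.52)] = (0.0754*t - 4.8633)/(-0.01*t^2 + 1.29*t + 5.52)^2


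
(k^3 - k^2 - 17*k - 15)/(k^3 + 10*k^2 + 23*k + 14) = (k^2 - 2*k - 15)/(k^2 + 9*k + 14)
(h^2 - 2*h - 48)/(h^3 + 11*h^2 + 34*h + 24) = (h - 8)/(h^2 + 5*h + 4)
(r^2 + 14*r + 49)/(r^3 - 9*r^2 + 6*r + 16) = (r^2 + 14*r + 49)/(r^3 - 9*r^2 + 6*r + 16)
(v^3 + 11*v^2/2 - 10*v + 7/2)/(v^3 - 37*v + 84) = (2*v^2 - 3*v + 1)/(2*(v^2 - 7*v + 12))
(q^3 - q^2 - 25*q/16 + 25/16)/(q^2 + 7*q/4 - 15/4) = (4*q^2 + q - 5)/(4*(q + 3))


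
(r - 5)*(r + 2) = r^2 - 3*r - 10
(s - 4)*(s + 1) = s^2 - 3*s - 4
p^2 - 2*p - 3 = (p - 3)*(p + 1)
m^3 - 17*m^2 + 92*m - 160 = (m - 8)*(m - 5)*(m - 4)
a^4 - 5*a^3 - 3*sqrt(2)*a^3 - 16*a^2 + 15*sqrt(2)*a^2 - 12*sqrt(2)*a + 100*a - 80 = (a - 4)*(a - 1)*(a - 5*sqrt(2))*(a + 2*sqrt(2))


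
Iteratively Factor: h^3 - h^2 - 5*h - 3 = (h + 1)*(h^2 - 2*h - 3) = (h - 3)*(h + 1)*(h + 1)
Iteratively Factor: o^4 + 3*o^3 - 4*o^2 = (o)*(o^3 + 3*o^2 - 4*o) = o^2*(o^2 + 3*o - 4) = o^2*(o + 4)*(o - 1)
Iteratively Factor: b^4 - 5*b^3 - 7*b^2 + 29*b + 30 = (b + 1)*(b^3 - 6*b^2 - b + 30) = (b - 5)*(b + 1)*(b^2 - b - 6) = (b - 5)*(b - 3)*(b + 1)*(b + 2)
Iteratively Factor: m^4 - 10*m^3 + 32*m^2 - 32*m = (m - 4)*(m^3 - 6*m^2 + 8*m) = (m - 4)*(m - 2)*(m^2 - 4*m) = m*(m - 4)*(m - 2)*(m - 4)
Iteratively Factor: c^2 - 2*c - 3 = (c - 3)*(c + 1)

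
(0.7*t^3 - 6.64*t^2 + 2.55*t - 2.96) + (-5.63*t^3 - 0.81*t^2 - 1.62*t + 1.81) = -4.93*t^3 - 7.45*t^2 + 0.93*t - 1.15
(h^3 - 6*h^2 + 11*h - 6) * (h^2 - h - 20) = h^5 - 7*h^4 - 3*h^3 + 103*h^2 - 214*h + 120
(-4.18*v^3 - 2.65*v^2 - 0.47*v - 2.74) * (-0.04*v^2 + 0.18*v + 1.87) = 0.1672*v^5 - 0.6464*v^4 - 8.2748*v^3 - 4.9305*v^2 - 1.3721*v - 5.1238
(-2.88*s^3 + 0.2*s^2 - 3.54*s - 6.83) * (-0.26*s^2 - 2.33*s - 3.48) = 0.7488*s^5 + 6.6584*s^4 + 10.4768*s^3 + 9.328*s^2 + 28.2331*s + 23.7684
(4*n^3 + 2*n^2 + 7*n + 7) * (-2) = -8*n^3 - 4*n^2 - 14*n - 14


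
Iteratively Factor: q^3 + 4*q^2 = (q + 4)*(q^2) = q*(q + 4)*(q)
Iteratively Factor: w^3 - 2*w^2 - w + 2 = (w - 2)*(w^2 - 1) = (w - 2)*(w - 1)*(w + 1)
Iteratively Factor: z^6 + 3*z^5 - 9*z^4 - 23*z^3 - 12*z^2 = (z)*(z^5 + 3*z^4 - 9*z^3 - 23*z^2 - 12*z) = z*(z + 1)*(z^4 + 2*z^3 - 11*z^2 - 12*z) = z*(z + 1)^2*(z^3 + z^2 - 12*z) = z^2*(z + 1)^2*(z^2 + z - 12) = z^2*(z + 1)^2*(z + 4)*(z - 3)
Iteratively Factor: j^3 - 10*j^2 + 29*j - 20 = (j - 1)*(j^2 - 9*j + 20) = (j - 4)*(j - 1)*(j - 5)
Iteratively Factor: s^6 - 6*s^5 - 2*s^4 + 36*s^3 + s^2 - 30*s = (s - 1)*(s^5 - 5*s^4 - 7*s^3 + 29*s^2 + 30*s) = (s - 5)*(s - 1)*(s^4 - 7*s^2 - 6*s) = s*(s - 5)*(s - 1)*(s^3 - 7*s - 6) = s*(s - 5)*(s - 1)*(s + 2)*(s^2 - 2*s - 3) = s*(s - 5)*(s - 3)*(s - 1)*(s + 2)*(s + 1)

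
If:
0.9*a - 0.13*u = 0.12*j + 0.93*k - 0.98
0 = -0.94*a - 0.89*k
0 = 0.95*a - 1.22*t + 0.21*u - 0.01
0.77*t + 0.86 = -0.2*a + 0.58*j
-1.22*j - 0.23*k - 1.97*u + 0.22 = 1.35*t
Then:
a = -0.48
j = 0.77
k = 0.51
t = -0.41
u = -0.15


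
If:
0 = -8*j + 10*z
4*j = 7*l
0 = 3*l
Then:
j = 0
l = 0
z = 0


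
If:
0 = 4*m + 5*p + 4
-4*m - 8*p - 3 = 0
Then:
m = -17/12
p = 1/3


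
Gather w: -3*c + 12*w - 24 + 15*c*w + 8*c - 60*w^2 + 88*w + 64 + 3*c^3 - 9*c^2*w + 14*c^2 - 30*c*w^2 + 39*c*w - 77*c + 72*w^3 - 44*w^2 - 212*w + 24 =3*c^3 + 14*c^2 - 72*c + 72*w^3 + w^2*(-30*c - 104) + w*(-9*c^2 + 54*c - 112) + 64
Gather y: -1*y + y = 0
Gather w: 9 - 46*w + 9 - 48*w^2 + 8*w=-48*w^2 - 38*w + 18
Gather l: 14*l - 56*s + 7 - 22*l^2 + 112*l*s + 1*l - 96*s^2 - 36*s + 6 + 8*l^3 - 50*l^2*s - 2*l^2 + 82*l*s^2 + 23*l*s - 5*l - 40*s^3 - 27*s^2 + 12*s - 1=8*l^3 + l^2*(-50*s - 24) + l*(82*s^2 + 135*s + 10) - 40*s^3 - 123*s^2 - 80*s + 12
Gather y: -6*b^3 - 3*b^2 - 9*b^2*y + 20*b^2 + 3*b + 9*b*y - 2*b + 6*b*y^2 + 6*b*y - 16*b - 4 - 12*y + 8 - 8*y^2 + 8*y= -6*b^3 + 17*b^2 - 15*b + y^2*(6*b - 8) + y*(-9*b^2 + 15*b - 4) + 4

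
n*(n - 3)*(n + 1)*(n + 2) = n^4 - 7*n^2 - 6*n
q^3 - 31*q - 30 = (q - 6)*(q + 1)*(q + 5)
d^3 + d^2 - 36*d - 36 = (d - 6)*(d + 1)*(d + 6)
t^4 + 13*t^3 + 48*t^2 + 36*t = t*(t + 1)*(t + 6)^2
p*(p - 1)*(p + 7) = p^3 + 6*p^2 - 7*p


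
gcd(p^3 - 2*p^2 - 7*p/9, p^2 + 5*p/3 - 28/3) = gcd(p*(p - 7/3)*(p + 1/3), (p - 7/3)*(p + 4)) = p - 7/3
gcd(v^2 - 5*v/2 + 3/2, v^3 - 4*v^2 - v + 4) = v - 1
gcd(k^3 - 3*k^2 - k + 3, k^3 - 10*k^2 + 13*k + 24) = k^2 - 2*k - 3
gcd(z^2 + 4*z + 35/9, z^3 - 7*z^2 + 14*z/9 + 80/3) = z + 5/3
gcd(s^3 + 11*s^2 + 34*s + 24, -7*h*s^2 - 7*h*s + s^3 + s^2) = s + 1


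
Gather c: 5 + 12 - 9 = 8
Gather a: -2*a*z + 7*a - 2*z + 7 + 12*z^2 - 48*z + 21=a*(7 - 2*z) + 12*z^2 - 50*z + 28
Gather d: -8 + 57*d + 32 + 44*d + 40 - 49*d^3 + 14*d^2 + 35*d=-49*d^3 + 14*d^2 + 136*d + 64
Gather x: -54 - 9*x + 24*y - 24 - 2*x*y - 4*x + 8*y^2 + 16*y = x*(-2*y - 13) + 8*y^2 + 40*y - 78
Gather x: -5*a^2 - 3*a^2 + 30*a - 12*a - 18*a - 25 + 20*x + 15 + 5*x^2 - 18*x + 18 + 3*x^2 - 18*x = -8*a^2 + 8*x^2 - 16*x + 8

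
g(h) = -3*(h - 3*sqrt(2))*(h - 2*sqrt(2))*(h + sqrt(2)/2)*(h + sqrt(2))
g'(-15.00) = 50288.08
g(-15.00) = -199849.88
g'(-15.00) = 50288.08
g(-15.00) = -199849.88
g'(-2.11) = 230.58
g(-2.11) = -91.87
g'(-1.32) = 34.23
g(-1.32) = 4.00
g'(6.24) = -1161.34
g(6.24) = -1087.02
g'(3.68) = -5.74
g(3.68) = 32.12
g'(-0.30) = -54.42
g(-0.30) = -19.34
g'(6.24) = -1161.34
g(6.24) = -1087.02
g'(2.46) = 65.31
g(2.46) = -24.18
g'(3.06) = 54.86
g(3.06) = 13.85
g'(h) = -3*(h - 3*sqrt(2))*(h - 2*sqrt(2))*(h + sqrt(2)/2) - 3*(h - 3*sqrt(2))*(h - 2*sqrt(2))*(h + sqrt(2)) - 3*(h - 3*sqrt(2))*(h + sqrt(2)/2)*(h + sqrt(2)) - 3*(h - 2*sqrt(2))*(h + sqrt(2)/2)*(h + sqrt(2))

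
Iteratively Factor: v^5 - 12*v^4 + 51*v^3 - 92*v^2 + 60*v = (v - 5)*(v^4 - 7*v^3 + 16*v^2 - 12*v) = (v - 5)*(v - 3)*(v^3 - 4*v^2 + 4*v) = v*(v - 5)*(v - 3)*(v^2 - 4*v + 4) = v*(v - 5)*(v - 3)*(v - 2)*(v - 2)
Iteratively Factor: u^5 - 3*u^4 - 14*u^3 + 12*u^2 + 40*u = (u - 2)*(u^4 - u^3 - 16*u^2 - 20*u) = (u - 5)*(u - 2)*(u^3 + 4*u^2 + 4*u) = u*(u - 5)*(u - 2)*(u^2 + 4*u + 4) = u*(u - 5)*(u - 2)*(u + 2)*(u + 2)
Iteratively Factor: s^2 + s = (s)*(s + 1)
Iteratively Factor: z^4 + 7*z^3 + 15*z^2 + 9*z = (z)*(z^3 + 7*z^2 + 15*z + 9) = z*(z + 3)*(z^2 + 4*z + 3) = z*(z + 1)*(z + 3)*(z + 3)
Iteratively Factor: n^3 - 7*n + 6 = (n - 1)*(n^2 + n - 6) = (n - 2)*(n - 1)*(n + 3)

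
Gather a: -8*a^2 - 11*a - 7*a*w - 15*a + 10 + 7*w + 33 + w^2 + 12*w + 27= -8*a^2 + a*(-7*w - 26) + w^2 + 19*w + 70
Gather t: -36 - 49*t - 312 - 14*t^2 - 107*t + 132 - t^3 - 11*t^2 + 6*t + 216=-t^3 - 25*t^2 - 150*t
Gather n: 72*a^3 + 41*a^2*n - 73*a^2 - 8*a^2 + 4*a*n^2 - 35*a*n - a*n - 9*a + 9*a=72*a^3 - 81*a^2 + 4*a*n^2 + n*(41*a^2 - 36*a)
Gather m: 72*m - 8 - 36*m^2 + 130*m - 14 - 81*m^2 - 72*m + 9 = -117*m^2 + 130*m - 13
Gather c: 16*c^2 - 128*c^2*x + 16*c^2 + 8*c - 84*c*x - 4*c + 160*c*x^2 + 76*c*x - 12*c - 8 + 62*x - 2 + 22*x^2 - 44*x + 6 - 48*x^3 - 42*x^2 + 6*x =c^2*(32 - 128*x) + c*(160*x^2 - 8*x - 8) - 48*x^3 - 20*x^2 + 24*x - 4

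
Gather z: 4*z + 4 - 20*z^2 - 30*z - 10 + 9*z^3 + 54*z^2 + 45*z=9*z^3 + 34*z^2 + 19*z - 6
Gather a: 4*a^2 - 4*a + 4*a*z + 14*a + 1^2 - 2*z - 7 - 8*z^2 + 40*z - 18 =4*a^2 + a*(4*z + 10) - 8*z^2 + 38*z - 24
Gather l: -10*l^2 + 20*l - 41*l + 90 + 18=-10*l^2 - 21*l + 108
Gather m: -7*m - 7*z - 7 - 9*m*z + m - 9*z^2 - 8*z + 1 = m*(-9*z - 6) - 9*z^2 - 15*z - 6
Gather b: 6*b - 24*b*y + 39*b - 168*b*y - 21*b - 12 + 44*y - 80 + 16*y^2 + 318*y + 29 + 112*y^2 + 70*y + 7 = b*(24 - 192*y) + 128*y^2 + 432*y - 56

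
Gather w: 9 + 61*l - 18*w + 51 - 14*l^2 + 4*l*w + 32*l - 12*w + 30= -14*l^2 + 93*l + w*(4*l - 30) + 90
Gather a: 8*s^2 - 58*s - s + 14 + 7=8*s^2 - 59*s + 21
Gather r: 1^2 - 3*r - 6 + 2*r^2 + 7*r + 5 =2*r^2 + 4*r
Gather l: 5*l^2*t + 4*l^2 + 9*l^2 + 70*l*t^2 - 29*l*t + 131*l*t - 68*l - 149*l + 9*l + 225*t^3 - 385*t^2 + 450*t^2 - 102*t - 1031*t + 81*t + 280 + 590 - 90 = l^2*(5*t + 13) + l*(70*t^2 + 102*t - 208) + 225*t^3 + 65*t^2 - 1052*t + 780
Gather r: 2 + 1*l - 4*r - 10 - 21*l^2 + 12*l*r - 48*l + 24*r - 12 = -21*l^2 - 47*l + r*(12*l + 20) - 20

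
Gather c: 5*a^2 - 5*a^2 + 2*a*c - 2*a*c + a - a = 0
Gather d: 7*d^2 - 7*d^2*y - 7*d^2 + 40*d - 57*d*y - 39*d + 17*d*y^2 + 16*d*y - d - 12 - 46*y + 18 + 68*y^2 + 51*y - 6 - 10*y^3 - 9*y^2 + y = -7*d^2*y + d*(17*y^2 - 41*y) - 10*y^3 + 59*y^2 + 6*y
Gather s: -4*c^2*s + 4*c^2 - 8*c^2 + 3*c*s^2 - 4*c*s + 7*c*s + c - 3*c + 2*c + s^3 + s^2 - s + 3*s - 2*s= -4*c^2 + s^3 + s^2*(3*c + 1) + s*(-4*c^2 + 3*c)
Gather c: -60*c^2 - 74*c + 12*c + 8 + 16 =-60*c^2 - 62*c + 24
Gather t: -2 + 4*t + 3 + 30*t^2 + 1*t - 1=30*t^2 + 5*t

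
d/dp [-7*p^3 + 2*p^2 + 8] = p*(4 - 21*p)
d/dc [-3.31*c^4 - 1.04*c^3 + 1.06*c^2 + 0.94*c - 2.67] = -13.24*c^3 - 3.12*c^2 + 2.12*c + 0.94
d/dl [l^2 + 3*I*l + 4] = 2*l + 3*I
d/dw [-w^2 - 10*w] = -2*w - 10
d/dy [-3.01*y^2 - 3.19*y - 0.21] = -6.02*y - 3.19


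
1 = 1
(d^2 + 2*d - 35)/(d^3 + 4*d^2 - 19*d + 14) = (d - 5)/(d^2 - 3*d + 2)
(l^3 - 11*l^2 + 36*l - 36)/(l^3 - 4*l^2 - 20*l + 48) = (l - 3)/(l + 4)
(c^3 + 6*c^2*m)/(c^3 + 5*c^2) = (c + 6*m)/(c + 5)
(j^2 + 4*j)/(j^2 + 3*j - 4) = j/(j - 1)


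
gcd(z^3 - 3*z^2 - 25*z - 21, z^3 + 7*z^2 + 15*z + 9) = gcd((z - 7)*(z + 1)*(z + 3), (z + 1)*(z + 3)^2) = z^2 + 4*z + 3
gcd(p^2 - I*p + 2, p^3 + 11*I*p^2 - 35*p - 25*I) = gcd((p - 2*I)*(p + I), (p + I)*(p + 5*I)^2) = p + I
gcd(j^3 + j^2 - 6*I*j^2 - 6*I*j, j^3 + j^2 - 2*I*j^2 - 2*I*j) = j^2 + j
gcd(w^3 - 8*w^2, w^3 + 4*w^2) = w^2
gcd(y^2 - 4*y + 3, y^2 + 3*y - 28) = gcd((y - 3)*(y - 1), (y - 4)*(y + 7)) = 1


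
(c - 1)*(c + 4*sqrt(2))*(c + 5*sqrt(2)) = c^3 - c^2 + 9*sqrt(2)*c^2 - 9*sqrt(2)*c + 40*c - 40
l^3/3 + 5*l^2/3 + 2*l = l*(l/3 + 1)*(l + 2)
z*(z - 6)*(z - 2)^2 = z^4 - 10*z^3 + 28*z^2 - 24*z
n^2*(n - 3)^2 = n^4 - 6*n^3 + 9*n^2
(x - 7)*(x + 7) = x^2 - 49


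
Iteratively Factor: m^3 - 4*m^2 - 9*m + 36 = (m + 3)*(m^2 - 7*m + 12) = (m - 4)*(m + 3)*(m - 3)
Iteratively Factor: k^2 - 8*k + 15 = (k - 3)*(k - 5)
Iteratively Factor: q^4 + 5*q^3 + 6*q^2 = (q)*(q^3 + 5*q^2 + 6*q) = q*(q + 2)*(q^2 + 3*q) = q^2*(q + 2)*(q + 3)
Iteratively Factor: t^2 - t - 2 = (t + 1)*(t - 2)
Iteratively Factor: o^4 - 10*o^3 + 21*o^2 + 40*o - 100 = (o - 5)*(o^3 - 5*o^2 - 4*o + 20) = (o - 5)^2*(o^2 - 4) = (o - 5)^2*(o - 2)*(o + 2)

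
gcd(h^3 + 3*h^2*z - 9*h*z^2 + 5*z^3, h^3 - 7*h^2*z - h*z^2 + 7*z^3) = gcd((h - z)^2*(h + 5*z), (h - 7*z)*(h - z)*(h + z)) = -h + z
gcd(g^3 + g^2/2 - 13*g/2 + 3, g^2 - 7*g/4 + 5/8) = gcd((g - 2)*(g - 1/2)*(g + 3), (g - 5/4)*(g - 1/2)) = g - 1/2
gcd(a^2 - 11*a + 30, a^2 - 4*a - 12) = a - 6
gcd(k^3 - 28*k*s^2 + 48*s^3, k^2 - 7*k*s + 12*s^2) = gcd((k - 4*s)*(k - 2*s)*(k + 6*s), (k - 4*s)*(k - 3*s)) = -k + 4*s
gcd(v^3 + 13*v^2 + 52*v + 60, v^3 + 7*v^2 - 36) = v + 6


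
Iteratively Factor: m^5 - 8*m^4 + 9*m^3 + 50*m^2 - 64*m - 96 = (m - 3)*(m^4 - 5*m^3 - 6*m^2 + 32*m + 32) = (m - 3)*(m + 2)*(m^3 - 7*m^2 + 8*m + 16) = (m - 4)*(m - 3)*(m + 2)*(m^2 - 3*m - 4) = (m - 4)^2*(m - 3)*(m + 2)*(m + 1)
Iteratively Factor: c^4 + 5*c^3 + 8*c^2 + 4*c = (c + 1)*(c^3 + 4*c^2 + 4*c) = (c + 1)*(c + 2)*(c^2 + 2*c) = (c + 1)*(c + 2)^2*(c)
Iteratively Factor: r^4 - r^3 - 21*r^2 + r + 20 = (r + 4)*(r^3 - 5*r^2 - r + 5) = (r - 1)*(r + 4)*(r^2 - 4*r - 5) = (r - 1)*(r + 1)*(r + 4)*(r - 5)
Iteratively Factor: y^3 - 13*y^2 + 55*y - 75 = (y - 5)*(y^2 - 8*y + 15) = (y - 5)*(y - 3)*(y - 5)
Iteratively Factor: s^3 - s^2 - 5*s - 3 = (s + 1)*(s^2 - 2*s - 3) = (s + 1)^2*(s - 3)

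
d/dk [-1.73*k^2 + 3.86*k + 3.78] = 3.86 - 3.46*k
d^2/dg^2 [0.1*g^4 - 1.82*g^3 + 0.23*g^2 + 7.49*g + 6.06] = 1.2*g^2 - 10.92*g + 0.46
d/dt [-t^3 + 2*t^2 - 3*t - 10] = -3*t^2 + 4*t - 3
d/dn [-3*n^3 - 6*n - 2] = -9*n^2 - 6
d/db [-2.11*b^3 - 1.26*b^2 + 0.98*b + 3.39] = -6.33*b^2 - 2.52*b + 0.98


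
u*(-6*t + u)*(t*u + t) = -6*t^2*u^2 - 6*t^2*u + t*u^3 + t*u^2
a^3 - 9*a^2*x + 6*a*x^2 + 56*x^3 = (a - 7*x)*(a - 4*x)*(a + 2*x)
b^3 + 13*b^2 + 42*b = b*(b + 6)*(b + 7)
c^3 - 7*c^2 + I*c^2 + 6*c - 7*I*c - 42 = (c - 7)*(c - 2*I)*(c + 3*I)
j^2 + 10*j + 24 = (j + 4)*(j + 6)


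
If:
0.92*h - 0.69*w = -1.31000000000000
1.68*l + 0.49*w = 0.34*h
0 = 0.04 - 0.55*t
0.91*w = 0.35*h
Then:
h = -2.00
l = -0.18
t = 0.07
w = -0.77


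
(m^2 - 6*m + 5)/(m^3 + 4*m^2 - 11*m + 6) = (m - 5)/(m^2 + 5*m - 6)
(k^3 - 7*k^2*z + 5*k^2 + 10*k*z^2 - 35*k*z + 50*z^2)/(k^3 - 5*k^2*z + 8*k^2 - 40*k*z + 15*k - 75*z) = (k - 2*z)/(k + 3)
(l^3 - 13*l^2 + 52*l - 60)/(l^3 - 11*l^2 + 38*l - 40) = (l - 6)/(l - 4)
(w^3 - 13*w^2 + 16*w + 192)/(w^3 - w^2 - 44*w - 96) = (w - 8)/(w + 4)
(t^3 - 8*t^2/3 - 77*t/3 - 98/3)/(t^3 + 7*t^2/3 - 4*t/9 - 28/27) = 9*(t^2 - 5*t - 14)/(9*t^2 - 4)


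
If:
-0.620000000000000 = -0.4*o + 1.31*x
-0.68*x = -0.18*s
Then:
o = 3.275*x + 1.55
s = 3.77777777777778*x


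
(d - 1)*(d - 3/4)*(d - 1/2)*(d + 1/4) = d^4 - 2*d^3 + 17*d^2/16 + d/32 - 3/32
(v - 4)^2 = v^2 - 8*v + 16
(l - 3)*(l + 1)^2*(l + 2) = l^4 + l^3 - 7*l^2 - 13*l - 6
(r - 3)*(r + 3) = r^2 - 9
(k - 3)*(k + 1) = k^2 - 2*k - 3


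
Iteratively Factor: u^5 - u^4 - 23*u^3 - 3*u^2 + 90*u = (u - 2)*(u^4 + u^3 - 21*u^2 - 45*u) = u*(u - 2)*(u^3 + u^2 - 21*u - 45) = u*(u - 2)*(u + 3)*(u^2 - 2*u - 15) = u*(u - 2)*(u + 3)^2*(u - 5)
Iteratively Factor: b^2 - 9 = (b - 3)*(b + 3)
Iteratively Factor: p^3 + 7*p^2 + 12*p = (p + 4)*(p^2 + 3*p) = (p + 3)*(p + 4)*(p)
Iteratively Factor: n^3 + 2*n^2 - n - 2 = (n + 1)*(n^2 + n - 2) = (n - 1)*(n + 1)*(n + 2)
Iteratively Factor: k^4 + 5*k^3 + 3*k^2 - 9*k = (k - 1)*(k^3 + 6*k^2 + 9*k) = k*(k - 1)*(k^2 + 6*k + 9) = k*(k - 1)*(k + 3)*(k + 3)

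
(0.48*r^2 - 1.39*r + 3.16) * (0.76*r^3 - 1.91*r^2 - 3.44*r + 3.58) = 0.3648*r^5 - 1.9732*r^4 + 3.4053*r^3 + 0.464399999999999*r^2 - 15.8466*r + 11.3128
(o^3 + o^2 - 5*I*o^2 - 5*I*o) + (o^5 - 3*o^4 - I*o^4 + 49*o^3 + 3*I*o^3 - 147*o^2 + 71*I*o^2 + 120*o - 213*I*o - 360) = o^5 - 3*o^4 - I*o^4 + 50*o^3 + 3*I*o^3 - 146*o^2 + 66*I*o^2 + 120*o - 218*I*o - 360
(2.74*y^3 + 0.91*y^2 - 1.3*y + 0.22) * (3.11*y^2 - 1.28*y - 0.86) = 8.5214*y^5 - 0.677100000000001*y^4 - 7.5642*y^3 + 1.5656*y^2 + 0.8364*y - 0.1892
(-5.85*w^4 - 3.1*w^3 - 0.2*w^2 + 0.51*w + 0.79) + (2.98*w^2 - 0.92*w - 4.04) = -5.85*w^4 - 3.1*w^3 + 2.78*w^2 - 0.41*w - 3.25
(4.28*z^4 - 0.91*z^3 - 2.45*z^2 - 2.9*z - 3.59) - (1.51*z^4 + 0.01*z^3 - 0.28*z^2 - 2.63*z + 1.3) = 2.77*z^4 - 0.92*z^3 - 2.17*z^2 - 0.27*z - 4.89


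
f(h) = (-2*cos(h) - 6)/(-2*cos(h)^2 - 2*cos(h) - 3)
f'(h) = (-4*sin(h)*cos(h) - 2*sin(h))*(-2*cos(h) - 6)/(-2*cos(h)^2 - 2*cos(h) - 3)^2 + 2*sin(h)/(-2*cos(h)^2 - 2*cos(h) - 3) = 2*(12*cos(h) + cos(2*h) + 4)*sin(h)/(2*cos(h) + cos(2*h) + 4)^2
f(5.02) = 1.74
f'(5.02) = -0.91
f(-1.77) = 2.09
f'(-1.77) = -0.19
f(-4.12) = 1.95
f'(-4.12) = -0.81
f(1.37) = 1.84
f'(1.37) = 0.89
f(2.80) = 1.42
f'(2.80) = -0.52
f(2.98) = 1.35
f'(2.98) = -0.25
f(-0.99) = 1.51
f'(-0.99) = -0.77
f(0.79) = 1.37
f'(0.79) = 0.61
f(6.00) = 1.17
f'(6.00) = -0.20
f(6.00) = 1.17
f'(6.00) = -0.20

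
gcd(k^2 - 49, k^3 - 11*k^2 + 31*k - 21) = k - 7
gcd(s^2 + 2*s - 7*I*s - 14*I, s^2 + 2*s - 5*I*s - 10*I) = s + 2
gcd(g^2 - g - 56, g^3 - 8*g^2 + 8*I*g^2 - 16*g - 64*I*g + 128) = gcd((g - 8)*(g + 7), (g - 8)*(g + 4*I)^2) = g - 8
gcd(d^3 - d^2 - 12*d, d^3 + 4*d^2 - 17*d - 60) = d^2 - d - 12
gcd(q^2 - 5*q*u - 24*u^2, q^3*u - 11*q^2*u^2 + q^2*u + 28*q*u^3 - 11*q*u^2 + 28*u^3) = 1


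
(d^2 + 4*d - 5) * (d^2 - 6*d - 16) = d^4 - 2*d^3 - 45*d^2 - 34*d + 80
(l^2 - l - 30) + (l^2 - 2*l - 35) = 2*l^2 - 3*l - 65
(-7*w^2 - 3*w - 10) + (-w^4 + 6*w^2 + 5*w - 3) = -w^4 - w^2 + 2*w - 13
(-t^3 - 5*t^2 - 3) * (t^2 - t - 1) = -t^5 - 4*t^4 + 6*t^3 + 2*t^2 + 3*t + 3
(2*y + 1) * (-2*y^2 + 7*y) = -4*y^3 + 12*y^2 + 7*y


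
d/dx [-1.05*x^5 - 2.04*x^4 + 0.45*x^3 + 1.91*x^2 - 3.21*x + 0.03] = -5.25*x^4 - 8.16*x^3 + 1.35*x^2 + 3.82*x - 3.21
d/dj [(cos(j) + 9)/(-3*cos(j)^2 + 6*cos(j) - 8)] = (3*sin(j)^2 - 54*cos(j) + 59)*sin(j)/(3*cos(j)^2 - 6*cos(j) + 8)^2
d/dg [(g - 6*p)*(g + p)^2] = (g + p)*(3*g - 11*p)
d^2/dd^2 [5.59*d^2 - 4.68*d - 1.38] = 11.1800000000000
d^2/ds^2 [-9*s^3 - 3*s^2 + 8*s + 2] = -54*s - 6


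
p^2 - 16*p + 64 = (p - 8)^2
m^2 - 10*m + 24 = (m - 6)*(m - 4)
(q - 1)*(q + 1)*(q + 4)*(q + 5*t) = q^4 + 5*q^3*t + 4*q^3 + 20*q^2*t - q^2 - 5*q*t - 4*q - 20*t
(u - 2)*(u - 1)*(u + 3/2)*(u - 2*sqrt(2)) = u^4 - 2*sqrt(2)*u^3 - 3*u^3/2 - 5*u^2/2 + 3*sqrt(2)*u^2 + 3*u + 5*sqrt(2)*u - 6*sqrt(2)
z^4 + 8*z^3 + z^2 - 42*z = z*(z - 2)*(z + 3)*(z + 7)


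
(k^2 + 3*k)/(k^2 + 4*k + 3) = k/(k + 1)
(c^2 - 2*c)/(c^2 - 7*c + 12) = c*(c - 2)/(c^2 - 7*c + 12)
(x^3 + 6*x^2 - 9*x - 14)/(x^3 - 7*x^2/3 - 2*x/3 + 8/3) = 3*(x + 7)/(3*x - 4)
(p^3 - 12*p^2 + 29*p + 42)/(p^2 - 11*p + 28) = (p^2 - 5*p - 6)/(p - 4)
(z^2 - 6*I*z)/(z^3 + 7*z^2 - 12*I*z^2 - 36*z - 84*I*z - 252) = z/(z^2 + z*(7 - 6*I) - 42*I)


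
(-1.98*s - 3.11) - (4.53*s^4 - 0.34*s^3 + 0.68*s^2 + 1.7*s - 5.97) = -4.53*s^4 + 0.34*s^3 - 0.68*s^2 - 3.68*s + 2.86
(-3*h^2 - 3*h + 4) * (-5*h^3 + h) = 15*h^5 + 15*h^4 - 23*h^3 - 3*h^2 + 4*h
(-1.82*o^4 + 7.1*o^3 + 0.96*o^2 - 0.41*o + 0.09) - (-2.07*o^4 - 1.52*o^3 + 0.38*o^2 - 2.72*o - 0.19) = 0.25*o^4 + 8.62*o^3 + 0.58*o^2 + 2.31*o + 0.28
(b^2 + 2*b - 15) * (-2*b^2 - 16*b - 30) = -2*b^4 - 20*b^3 - 32*b^2 + 180*b + 450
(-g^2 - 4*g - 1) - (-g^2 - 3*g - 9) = 8 - g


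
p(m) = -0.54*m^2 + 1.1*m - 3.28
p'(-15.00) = 17.30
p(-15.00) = -141.28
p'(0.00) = 1.10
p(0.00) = -3.28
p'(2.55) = -1.65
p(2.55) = -3.99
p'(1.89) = -0.94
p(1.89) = -3.13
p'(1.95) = -1.01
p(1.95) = -3.19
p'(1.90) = -0.95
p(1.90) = -3.14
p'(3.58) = -2.77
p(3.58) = -6.26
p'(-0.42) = 1.55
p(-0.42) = -3.84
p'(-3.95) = 5.37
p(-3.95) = -16.05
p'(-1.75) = 2.99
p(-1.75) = -6.86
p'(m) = 1.1 - 1.08*m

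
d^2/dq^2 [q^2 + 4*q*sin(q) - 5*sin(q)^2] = -4*q*sin(q) + 20*sin(q)^2 + 8*cos(q) - 8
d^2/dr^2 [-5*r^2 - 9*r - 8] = -10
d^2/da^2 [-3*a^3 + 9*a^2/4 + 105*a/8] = 9/2 - 18*a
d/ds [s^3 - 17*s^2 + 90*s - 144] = 3*s^2 - 34*s + 90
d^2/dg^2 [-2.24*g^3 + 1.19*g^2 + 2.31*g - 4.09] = 2.38 - 13.44*g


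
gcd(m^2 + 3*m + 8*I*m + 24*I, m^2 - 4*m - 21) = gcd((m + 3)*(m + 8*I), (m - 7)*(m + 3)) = m + 3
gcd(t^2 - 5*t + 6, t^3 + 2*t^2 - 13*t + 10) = t - 2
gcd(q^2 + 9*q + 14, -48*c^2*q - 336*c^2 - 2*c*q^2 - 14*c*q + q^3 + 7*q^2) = q + 7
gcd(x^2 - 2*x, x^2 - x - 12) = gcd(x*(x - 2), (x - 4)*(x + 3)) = 1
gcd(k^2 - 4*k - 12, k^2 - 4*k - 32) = 1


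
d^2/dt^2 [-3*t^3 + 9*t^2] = 18 - 18*t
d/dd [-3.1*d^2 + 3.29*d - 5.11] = 3.29 - 6.2*d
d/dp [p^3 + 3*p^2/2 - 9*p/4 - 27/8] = 3*p^2 + 3*p - 9/4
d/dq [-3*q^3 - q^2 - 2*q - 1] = -9*q^2 - 2*q - 2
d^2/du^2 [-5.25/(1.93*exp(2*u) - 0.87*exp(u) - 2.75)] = (5.25*(3.86*exp(u) - 0.87)*(7.72*exp(u) - 1.74)*exp(u) + (40.53*exp(u) - 4.5675)*(-1.93*exp(2*u) + 0.87*exp(u) + 2.75))*exp(u)/(-1.93*exp(2*u) + 0.87*exp(u) + 2.75)^3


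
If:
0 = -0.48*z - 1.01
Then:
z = -2.10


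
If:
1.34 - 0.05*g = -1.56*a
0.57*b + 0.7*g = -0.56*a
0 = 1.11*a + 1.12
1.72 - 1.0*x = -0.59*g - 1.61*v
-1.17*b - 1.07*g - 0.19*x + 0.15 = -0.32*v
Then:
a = -1.01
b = 6.74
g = -4.68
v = 179.37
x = 287.74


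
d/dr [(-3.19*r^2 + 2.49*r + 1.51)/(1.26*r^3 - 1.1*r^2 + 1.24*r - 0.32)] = (4.0194*r^4 - 6.2748*r^3 - 6.9244*r^2 + 5.3636*r - 2.6692)/(1.5876*r^6 - 2.772*r^5 + 4.3348*r^4 - 3.5344*r^3 + 2.2416*r^2 - 0.7936*r + 0.1024)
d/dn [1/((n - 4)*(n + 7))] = (-2*n - 3)/(n^4 + 6*n^3 - 47*n^2 - 168*n + 784)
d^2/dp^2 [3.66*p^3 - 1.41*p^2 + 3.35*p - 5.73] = 21.96*p - 2.82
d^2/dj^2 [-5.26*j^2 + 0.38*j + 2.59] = -10.5200000000000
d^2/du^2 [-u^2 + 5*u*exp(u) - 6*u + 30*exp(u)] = 5*u*exp(u) + 40*exp(u) - 2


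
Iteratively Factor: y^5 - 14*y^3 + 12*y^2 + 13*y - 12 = (y + 1)*(y^4 - y^3 - 13*y^2 + 25*y - 12) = (y - 3)*(y + 1)*(y^3 + 2*y^2 - 7*y + 4) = (y - 3)*(y + 1)*(y + 4)*(y^2 - 2*y + 1) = (y - 3)*(y - 1)*(y + 1)*(y + 4)*(y - 1)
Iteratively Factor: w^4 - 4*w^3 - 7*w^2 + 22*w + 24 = (w - 4)*(w^3 - 7*w - 6) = (w - 4)*(w + 1)*(w^2 - w - 6) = (w - 4)*(w - 3)*(w + 1)*(w + 2)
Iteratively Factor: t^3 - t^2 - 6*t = (t + 2)*(t^2 - 3*t) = (t - 3)*(t + 2)*(t)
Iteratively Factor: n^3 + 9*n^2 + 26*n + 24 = (n + 3)*(n^2 + 6*n + 8) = (n + 3)*(n + 4)*(n + 2)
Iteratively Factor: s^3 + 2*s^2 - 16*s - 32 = (s + 4)*(s^2 - 2*s - 8) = (s + 2)*(s + 4)*(s - 4)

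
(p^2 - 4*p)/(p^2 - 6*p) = (p - 4)/(p - 6)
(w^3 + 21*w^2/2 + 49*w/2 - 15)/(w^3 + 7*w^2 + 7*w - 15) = (w^2 + 11*w/2 - 3)/(w^2 + 2*w - 3)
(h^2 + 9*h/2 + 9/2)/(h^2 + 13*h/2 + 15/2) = (h + 3)/(h + 5)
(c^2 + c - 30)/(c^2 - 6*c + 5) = (c + 6)/(c - 1)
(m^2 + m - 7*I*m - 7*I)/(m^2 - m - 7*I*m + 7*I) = (m + 1)/(m - 1)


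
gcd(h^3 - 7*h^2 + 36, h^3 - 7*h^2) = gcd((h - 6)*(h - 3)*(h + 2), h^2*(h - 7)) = 1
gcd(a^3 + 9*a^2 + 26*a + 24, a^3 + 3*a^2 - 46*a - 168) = a + 4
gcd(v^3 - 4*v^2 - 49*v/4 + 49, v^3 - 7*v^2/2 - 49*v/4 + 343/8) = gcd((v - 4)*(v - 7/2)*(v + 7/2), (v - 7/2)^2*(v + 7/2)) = v^2 - 49/4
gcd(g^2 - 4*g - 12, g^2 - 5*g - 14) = g + 2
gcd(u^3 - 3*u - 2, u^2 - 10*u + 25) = 1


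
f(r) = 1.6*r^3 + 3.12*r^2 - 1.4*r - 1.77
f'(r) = 4.8*r^2 + 6.24*r - 1.4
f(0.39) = -1.75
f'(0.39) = 1.76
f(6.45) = 548.34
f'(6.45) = 238.54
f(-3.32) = -21.28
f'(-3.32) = 30.79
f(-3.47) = -26.20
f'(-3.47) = 34.74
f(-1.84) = 1.40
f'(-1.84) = 3.37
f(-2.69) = -6.57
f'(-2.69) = 16.55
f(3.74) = 120.34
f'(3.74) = 89.08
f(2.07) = 22.89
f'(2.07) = 32.08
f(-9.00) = -902.85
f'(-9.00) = 331.24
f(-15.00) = -4678.77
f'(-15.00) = 985.00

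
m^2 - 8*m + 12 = (m - 6)*(m - 2)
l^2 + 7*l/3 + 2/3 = (l + 1/3)*(l + 2)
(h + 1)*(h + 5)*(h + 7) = h^3 + 13*h^2 + 47*h + 35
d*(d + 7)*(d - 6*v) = d^3 - 6*d^2*v + 7*d^2 - 42*d*v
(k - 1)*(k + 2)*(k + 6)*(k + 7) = k^4 + 14*k^3 + 53*k^2 + 16*k - 84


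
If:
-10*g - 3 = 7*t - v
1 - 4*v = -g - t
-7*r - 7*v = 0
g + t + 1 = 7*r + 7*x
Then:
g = 4/3 - 63*x/11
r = -7*x/11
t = 91*x/11 - 7/3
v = 7*x/11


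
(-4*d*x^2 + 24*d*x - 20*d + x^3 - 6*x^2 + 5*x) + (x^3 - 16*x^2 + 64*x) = -4*d*x^2 + 24*d*x - 20*d + 2*x^3 - 22*x^2 + 69*x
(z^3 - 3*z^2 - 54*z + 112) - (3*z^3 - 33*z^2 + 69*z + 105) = -2*z^3 + 30*z^2 - 123*z + 7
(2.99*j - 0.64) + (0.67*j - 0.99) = 3.66*j - 1.63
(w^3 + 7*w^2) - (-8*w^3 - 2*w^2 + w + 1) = 9*w^3 + 9*w^2 - w - 1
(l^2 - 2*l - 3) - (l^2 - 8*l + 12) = 6*l - 15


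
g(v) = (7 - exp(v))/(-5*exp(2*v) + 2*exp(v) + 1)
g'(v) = (7 - exp(v))*(10*exp(2*v) - 2*exp(v))/(-5*exp(2*v) + 2*exp(v) + 1)^2 - exp(v)/(-5*exp(2*v) + 2*exp(v) + 1) = 5*(-exp(2*v) + 14*exp(v) - 3)*exp(v)/(25*exp(4*v) - 20*exp(3*v) - 6*exp(2*v) + 4*exp(v) + 1)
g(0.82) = -0.23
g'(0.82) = 0.66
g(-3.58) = 6.63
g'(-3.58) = -0.33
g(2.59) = 0.01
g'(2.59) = 0.00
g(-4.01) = 6.75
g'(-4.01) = -0.23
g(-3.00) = 6.39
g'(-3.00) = -0.49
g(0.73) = -0.30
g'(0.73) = 0.84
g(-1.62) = 5.67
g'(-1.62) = -0.18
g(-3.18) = 6.48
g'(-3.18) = -0.44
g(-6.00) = 6.96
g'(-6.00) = -0.04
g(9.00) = 0.00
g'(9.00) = 0.00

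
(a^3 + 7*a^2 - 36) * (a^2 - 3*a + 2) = a^5 + 4*a^4 - 19*a^3 - 22*a^2 + 108*a - 72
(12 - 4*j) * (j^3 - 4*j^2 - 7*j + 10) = -4*j^4 + 28*j^3 - 20*j^2 - 124*j + 120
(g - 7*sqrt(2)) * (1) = g - 7*sqrt(2)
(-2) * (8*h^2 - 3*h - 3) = -16*h^2 + 6*h + 6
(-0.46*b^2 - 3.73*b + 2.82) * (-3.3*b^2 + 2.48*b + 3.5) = 1.518*b^4 + 11.1682*b^3 - 20.1664*b^2 - 6.0614*b + 9.87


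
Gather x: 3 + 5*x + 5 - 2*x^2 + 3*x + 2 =-2*x^2 + 8*x + 10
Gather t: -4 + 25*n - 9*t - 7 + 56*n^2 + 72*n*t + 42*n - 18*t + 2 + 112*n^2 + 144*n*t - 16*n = 168*n^2 + 51*n + t*(216*n - 27) - 9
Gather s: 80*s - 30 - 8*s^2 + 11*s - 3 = -8*s^2 + 91*s - 33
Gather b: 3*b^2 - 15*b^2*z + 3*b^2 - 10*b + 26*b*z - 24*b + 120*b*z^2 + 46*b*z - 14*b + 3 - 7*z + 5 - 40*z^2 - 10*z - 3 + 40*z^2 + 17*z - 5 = b^2*(6 - 15*z) + b*(120*z^2 + 72*z - 48)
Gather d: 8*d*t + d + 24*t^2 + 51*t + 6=d*(8*t + 1) + 24*t^2 + 51*t + 6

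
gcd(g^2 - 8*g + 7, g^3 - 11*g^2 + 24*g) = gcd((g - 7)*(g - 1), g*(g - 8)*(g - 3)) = 1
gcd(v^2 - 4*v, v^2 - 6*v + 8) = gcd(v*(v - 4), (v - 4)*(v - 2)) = v - 4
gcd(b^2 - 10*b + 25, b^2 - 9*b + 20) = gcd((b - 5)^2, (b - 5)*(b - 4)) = b - 5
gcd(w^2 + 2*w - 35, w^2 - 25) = w - 5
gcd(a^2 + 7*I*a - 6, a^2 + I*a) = a + I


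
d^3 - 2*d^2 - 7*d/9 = d*(d - 7/3)*(d + 1/3)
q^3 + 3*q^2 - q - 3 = (q - 1)*(q + 1)*(q + 3)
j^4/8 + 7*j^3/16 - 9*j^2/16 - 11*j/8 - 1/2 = (j/4 + 1)*(j/2 + 1/2)*(j - 2)*(j + 1/2)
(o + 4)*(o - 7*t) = o^2 - 7*o*t + 4*o - 28*t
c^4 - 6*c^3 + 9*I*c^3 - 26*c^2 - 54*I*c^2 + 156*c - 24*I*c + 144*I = (c - 6)*(c + 2*I)*(c + 3*I)*(c + 4*I)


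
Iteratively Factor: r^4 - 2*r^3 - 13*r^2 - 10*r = (r + 1)*(r^3 - 3*r^2 - 10*r) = r*(r + 1)*(r^2 - 3*r - 10) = r*(r + 1)*(r + 2)*(r - 5)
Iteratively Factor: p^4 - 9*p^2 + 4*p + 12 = (p + 3)*(p^3 - 3*p^2 + 4) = (p - 2)*(p + 3)*(p^2 - p - 2) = (p - 2)*(p + 1)*(p + 3)*(p - 2)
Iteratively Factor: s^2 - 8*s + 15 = (s - 5)*(s - 3)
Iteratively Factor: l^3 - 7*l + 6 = (l + 3)*(l^2 - 3*l + 2) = (l - 2)*(l + 3)*(l - 1)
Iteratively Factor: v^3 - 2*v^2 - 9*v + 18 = (v - 3)*(v^2 + v - 6) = (v - 3)*(v + 3)*(v - 2)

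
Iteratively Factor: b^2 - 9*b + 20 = (b - 4)*(b - 5)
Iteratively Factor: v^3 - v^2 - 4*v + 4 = (v - 1)*(v^2 - 4) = (v - 1)*(v + 2)*(v - 2)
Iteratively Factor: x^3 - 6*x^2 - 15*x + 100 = (x - 5)*(x^2 - x - 20) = (x - 5)*(x + 4)*(x - 5)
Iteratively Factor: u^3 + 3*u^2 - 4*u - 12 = (u + 2)*(u^2 + u - 6) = (u + 2)*(u + 3)*(u - 2)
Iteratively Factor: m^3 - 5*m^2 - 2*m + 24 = (m - 3)*(m^2 - 2*m - 8) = (m - 3)*(m + 2)*(m - 4)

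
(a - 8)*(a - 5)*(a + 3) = a^3 - 10*a^2 + a + 120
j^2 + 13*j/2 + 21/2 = (j + 3)*(j + 7/2)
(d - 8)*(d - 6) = d^2 - 14*d + 48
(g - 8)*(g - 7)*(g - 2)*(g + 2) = g^4 - 15*g^3 + 52*g^2 + 60*g - 224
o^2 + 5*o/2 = o*(o + 5/2)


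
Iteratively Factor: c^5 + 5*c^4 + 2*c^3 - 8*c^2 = (c + 4)*(c^4 + c^3 - 2*c^2) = (c + 2)*(c + 4)*(c^3 - c^2) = (c - 1)*(c + 2)*(c + 4)*(c^2) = c*(c - 1)*(c + 2)*(c + 4)*(c)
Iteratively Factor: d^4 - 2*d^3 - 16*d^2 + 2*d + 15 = (d - 5)*(d^3 + 3*d^2 - d - 3) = (d - 5)*(d + 3)*(d^2 - 1) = (d - 5)*(d + 1)*(d + 3)*(d - 1)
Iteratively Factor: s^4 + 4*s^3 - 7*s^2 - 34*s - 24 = (s - 3)*(s^3 + 7*s^2 + 14*s + 8) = (s - 3)*(s + 4)*(s^2 + 3*s + 2) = (s - 3)*(s + 2)*(s + 4)*(s + 1)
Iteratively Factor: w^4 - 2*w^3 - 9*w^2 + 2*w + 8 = (w + 2)*(w^3 - 4*w^2 - w + 4) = (w - 1)*(w + 2)*(w^2 - 3*w - 4) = (w - 1)*(w + 1)*(w + 2)*(w - 4)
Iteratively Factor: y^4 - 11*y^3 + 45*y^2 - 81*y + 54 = (y - 3)*(y^3 - 8*y^2 + 21*y - 18) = (y - 3)*(y - 2)*(y^2 - 6*y + 9) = (y - 3)^2*(y - 2)*(y - 3)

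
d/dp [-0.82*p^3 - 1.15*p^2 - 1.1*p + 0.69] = -2.46*p^2 - 2.3*p - 1.1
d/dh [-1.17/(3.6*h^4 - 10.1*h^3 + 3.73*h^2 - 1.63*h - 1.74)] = (16.848*h^3 - 35.451*h^2 + 8.7282*h - 1.9071)/(-3.6*h^4 + 10.1*h^3 - 3.73*h^2 + 1.63*h + 1.74)^2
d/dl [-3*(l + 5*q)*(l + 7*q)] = -6*l - 36*q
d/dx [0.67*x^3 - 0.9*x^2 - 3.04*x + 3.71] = 2.01*x^2 - 1.8*x - 3.04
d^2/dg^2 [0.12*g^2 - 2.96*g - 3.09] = 0.240000000000000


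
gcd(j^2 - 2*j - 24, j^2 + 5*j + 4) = j + 4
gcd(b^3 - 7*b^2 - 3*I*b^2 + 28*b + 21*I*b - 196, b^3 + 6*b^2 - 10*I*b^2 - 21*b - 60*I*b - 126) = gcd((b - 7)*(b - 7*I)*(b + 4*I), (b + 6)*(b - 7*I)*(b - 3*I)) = b - 7*I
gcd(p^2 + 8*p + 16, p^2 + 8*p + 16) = p^2 + 8*p + 16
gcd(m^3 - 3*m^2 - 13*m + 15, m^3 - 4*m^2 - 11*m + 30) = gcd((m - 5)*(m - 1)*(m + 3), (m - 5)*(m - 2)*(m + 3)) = m^2 - 2*m - 15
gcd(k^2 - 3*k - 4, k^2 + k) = k + 1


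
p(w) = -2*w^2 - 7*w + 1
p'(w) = -4*w - 7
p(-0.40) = 3.48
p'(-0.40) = -5.40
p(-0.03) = 1.21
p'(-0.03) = -6.88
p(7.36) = -158.86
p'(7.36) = -36.44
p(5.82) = -107.48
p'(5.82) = -30.28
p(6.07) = -115.18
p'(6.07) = -31.28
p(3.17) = -41.29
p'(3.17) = -19.68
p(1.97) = -20.55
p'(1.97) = -14.88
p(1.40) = -12.72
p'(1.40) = -12.60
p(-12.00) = -203.00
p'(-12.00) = 41.00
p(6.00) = -113.00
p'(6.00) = -31.00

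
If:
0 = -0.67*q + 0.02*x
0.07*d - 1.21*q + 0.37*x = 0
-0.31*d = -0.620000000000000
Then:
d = 2.00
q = -0.01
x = -0.42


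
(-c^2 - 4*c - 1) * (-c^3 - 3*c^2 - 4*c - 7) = c^5 + 7*c^4 + 17*c^3 + 26*c^2 + 32*c + 7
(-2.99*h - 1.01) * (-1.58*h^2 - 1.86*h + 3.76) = 4.7242*h^3 + 7.1572*h^2 - 9.3638*h - 3.7976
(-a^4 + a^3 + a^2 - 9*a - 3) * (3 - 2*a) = 2*a^5 - 5*a^4 + a^3 + 21*a^2 - 21*a - 9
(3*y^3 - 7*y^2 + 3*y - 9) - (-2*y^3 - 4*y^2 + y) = 5*y^3 - 3*y^2 + 2*y - 9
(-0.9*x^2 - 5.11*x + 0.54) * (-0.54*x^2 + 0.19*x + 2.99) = 0.486*x^4 + 2.5884*x^3 - 3.9535*x^2 - 15.1763*x + 1.6146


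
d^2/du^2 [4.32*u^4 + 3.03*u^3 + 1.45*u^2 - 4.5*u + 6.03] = 51.84*u^2 + 18.18*u + 2.9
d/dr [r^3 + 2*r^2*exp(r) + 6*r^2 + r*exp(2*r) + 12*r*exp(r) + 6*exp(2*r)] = 2*r^2*exp(r) + 3*r^2 + 2*r*exp(2*r) + 16*r*exp(r) + 12*r + 13*exp(2*r) + 12*exp(r)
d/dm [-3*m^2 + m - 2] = 1 - 6*m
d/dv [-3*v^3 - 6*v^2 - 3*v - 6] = -9*v^2 - 12*v - 3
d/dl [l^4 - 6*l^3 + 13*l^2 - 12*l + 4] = 4*l^3 - 18*l^2 + 26*l - 12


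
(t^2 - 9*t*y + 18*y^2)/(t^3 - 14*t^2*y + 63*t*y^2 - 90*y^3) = 1/(t - 5*y)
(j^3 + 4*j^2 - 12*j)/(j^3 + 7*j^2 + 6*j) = (j - 2)/(j + 1)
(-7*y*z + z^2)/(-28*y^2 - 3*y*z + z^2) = z/(4*y + z)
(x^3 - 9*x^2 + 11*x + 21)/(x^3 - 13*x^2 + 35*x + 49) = (x - 3)/(x - 7)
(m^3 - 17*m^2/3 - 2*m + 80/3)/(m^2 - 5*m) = m - 2/3 - 16/(3*m)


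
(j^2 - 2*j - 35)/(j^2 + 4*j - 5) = (j - 7)/(j - 1)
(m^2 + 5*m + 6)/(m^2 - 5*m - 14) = (m + 3)/(m - 7)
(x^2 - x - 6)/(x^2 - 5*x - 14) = (x - 3)/(x - 7)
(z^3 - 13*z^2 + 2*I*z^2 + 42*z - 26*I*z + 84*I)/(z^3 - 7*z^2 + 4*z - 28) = (z - 6)/(z - 2*I)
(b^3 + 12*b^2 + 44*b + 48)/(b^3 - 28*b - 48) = (b + 6)/(b - 6)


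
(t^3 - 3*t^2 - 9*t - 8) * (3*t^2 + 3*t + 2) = 3*t^5 - 6*t^4 - 34*t^3 - 57*t^2 - 42*t - 16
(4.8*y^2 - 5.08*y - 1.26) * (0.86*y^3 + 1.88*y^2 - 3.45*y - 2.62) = 4.128*y^5 + 4.6552*y^4 - 27.194*y^3 + 2.5812*y^2 + 17.6566*y + 3.3012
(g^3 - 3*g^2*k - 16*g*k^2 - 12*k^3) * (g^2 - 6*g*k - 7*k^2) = g^5 - 9*g^4*k - 5*g^3*k^2 + 105*g^2*k^3 + 184*g*k^4 + 84*k^5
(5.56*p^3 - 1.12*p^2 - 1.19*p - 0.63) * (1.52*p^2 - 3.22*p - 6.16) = 8.4512*p^5 - 19.6056*p^4 - 32.452*p^3 + 9.7734*p^2 + 9.359*p + 3.8808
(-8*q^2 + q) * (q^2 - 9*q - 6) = -8*q^4 + 73*q^3 + 39*q^2 - 6*q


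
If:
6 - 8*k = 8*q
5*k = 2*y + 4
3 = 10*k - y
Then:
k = 2/15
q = 37/60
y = -5/3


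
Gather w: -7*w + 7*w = 0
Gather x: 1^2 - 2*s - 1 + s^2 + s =s^2 - s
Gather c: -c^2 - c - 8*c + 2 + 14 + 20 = -c^2 - 9*c + 36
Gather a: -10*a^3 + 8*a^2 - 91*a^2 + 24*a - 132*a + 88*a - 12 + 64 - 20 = -10*a^3 - 83*a^2 - 20*a + 32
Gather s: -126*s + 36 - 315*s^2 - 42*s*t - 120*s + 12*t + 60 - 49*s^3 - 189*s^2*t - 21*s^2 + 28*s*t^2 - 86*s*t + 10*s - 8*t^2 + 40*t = -49*s^3 + s^2*(-189*t - 336) + s*(28*t^2 - 128*t - 236) - 8*t^2 + 52*t + 96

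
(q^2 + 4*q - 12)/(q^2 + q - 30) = (q - 2)/(q - 5)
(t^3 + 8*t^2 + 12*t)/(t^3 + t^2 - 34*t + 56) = t*(t^2 + 8*t + 12)/(t^3 + t^2 - 34*t + 56)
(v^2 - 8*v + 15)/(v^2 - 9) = (v - 5)/(v + 3)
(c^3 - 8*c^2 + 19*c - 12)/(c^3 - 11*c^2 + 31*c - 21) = (c - 4)/(c - 7)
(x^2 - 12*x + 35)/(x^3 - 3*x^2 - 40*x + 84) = (x - 5)/(x^2 + 4*x - 12)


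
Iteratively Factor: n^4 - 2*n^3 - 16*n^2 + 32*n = (n)*(n^3 - 2*n^2 - 16*n + 32) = n*(n + 4)*(n^2 - 6*n + 8) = n*(n - 4)*(n + 4)*(n - 2)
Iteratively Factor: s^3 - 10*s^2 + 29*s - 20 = (s - 1)*(s^2 - 9*s + 20) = (s - 4)*(s - 1)*(s - 5)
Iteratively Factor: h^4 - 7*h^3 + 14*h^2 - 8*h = (h - 1)*(h^3 - 6*h^2 + 8*h) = (h - 2)*(h - 1)*(h^2 - 4*h) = h*(h - 2)*(h - 1)*(h - 4)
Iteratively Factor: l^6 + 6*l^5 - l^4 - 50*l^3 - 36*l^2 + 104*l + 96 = (l + 1)*(l^5 + 5*l^4 - 6*l^3 - 44*l^2 + 8*l + 96) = (l + 1)*(l + 4)*(l^4 + l^3 - 10*l^2 - 4*l + 24) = (l - 2)*(l + 1)*(l + 4)*(l^3 + 3*l^2 - 4*l - 12) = (l - 2)^2*(l + 1)*(l + 4)*(l^2 + 5*l + 6) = (l - 2)^2*(l + 1)*(l + 3)*(l + 4)*(l + 2)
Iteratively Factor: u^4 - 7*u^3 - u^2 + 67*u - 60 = (u - 5)*(u^3 - 2*u^2 - 11*u + 12) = (u - 5)*(u + 3)*(u^2 - 5*u + 4) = (u - 5)*(u - 4)*(u + 3)*(u - 1)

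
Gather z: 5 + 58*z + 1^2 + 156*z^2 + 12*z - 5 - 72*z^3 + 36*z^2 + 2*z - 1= -72*z^3 + 192*z^2 + 72*z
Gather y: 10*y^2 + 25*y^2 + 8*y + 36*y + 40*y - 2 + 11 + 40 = 35*y^2 + 84*y + 49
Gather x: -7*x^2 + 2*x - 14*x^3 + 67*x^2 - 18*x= -14*x^3 + 60*x^2 - 16*x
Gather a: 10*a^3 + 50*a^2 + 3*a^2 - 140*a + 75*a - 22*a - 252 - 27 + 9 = 10*a^3 + 53*a^2 - 87*a - 270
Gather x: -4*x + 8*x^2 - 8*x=8*x^2 - 12*x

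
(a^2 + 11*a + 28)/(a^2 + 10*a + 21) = (a + 4)/(a + 3)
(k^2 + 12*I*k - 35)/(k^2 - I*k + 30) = (k + 7*I)/(k - 6*I)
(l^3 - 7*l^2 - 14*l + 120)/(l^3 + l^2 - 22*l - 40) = (l - 6)/(l + 2)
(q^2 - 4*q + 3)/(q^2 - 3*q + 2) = (q - 3)/(q - 2)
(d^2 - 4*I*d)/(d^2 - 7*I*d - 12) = d/(d - 3*I)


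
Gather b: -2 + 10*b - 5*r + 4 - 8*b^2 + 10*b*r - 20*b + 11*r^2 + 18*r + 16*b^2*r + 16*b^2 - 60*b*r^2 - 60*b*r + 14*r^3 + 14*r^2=b^2*(16*r + 8) + b*(-60*r^2 - 50*r - 10) + 14*r^3 + 25*r^2 + 13*r + 2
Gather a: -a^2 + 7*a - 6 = -a^2 + 7*a - 6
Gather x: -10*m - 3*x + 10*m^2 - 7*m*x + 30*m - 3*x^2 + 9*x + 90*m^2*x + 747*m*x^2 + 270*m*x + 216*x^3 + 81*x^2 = 10*m^2 + 20*m + 216*x^3 + x^2*(747*m + 78) + x*(90*m^2 + 263*m + 6)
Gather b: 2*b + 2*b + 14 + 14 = 4*b + 28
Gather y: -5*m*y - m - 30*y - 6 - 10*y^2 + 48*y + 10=-m - 10*y^2 + y*(18 - 5*m) + 4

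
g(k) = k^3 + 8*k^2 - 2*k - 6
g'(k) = 3*k^2 + 16*k - 2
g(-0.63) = -1.81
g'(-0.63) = -10.89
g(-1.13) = 5.03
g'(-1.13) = -16.25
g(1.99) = 29.58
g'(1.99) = 41.72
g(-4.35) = 71.77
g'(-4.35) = -14.83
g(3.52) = 129.70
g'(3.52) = 91.49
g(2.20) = 38.97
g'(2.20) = 47.72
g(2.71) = 67.24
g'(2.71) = 63.39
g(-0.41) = -3.90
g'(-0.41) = -8.06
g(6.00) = 486.00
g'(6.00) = 202.00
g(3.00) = 87.00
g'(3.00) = 73.00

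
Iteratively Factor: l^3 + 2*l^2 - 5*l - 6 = (l - 2)*(l^2 + 4*l + 3) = (l - 2)*(l + 3)*(l + 1)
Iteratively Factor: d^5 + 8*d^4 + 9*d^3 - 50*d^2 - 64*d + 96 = (d - 1)*(d^4 + 9*d^3 + 18*d^2 - 32*d - 96) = (d - 1)*(d + 3)*(d^3 + 6*d^2 - 32) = (d - 1)*(d + 3)*(d + 4)*(d^2 + 2*d - 8) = (d - 2)*(d - 1)*(d + 3)*(d + 4)*(d + 4)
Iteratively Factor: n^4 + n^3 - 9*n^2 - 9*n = (n + 1)*(n^3 - 9*n) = (n - 3)*(n + 1)*(n^2 + 3*n) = n*(n - 3)*(n + 1)*(n + 3)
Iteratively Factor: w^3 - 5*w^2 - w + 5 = (w - 1)*(w^2 - 4*w - 5) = (w - 5)*(w - 1)*(w + 1)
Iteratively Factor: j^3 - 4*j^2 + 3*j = (j - 1)*(j^2 - 3*j) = j*(j - 1)*(j - 3)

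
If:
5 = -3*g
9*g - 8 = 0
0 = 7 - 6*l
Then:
No Solution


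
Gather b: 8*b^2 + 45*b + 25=8*b^2 + 45*b + 25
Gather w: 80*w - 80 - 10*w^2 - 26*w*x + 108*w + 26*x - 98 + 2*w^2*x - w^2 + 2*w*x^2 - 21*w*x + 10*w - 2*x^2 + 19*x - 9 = w^2*(2*x - 11) + w*(2*x^2 - 47*x + 198) - 2*x^2 + 45*x - 187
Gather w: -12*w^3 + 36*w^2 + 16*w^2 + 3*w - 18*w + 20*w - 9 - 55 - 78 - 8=-12*w^3 + 52*w^2 + 5*w - 150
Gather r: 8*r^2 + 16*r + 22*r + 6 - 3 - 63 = 8*r^2 + 38*r - 60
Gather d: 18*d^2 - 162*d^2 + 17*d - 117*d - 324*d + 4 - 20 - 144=-144*d^2 - 424*d - 160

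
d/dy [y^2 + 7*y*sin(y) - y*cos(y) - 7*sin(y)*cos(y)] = y*sin(y) + 7*y*cos(y) + 2*y + 7*sin(y) - cos(y) - 7*cos(2*y)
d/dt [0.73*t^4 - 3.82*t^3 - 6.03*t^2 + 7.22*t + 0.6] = 2.92*t^3 - 11.46*t^2 - 12.06*t + 7.22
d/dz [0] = 0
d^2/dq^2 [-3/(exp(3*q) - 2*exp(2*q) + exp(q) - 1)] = 3*(-2*(3*exp(2*q) - 4*exp(q) + 1)^2*exp(q) + (9*exp(2*q) - 8*exp(q) + 1)*(exp(3*q) - 2*exp(2*q) + exp(q) - 1))*exp(q)/(exp(3*q) - 2*exp(2*q) + exp(q) - 1)^3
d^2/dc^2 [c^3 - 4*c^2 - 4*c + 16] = 6*c - 8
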